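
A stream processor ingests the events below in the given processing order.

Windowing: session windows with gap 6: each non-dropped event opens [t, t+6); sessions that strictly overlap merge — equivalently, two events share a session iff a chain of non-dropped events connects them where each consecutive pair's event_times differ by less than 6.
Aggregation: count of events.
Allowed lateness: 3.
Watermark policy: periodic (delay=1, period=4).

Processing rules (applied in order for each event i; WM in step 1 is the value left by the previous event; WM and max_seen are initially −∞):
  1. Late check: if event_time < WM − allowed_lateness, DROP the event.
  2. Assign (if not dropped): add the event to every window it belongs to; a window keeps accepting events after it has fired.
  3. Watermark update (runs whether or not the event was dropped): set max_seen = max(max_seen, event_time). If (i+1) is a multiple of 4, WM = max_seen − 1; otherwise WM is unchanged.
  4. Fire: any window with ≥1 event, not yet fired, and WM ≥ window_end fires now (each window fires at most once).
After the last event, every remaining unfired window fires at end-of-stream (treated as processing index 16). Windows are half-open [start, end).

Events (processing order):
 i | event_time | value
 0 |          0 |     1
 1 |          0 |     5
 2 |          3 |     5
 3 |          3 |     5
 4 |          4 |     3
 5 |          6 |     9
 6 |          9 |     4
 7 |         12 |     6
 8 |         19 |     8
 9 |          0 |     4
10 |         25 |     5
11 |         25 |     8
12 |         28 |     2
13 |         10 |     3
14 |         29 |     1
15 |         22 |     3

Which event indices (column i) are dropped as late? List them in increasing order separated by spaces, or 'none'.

9 13

i=0 t=0 v=1: → [0,6); WM=−∞
i=1 t=0 v=5: → [0,6); WM=−∞
i=2 t=3 v=5: → [0,9); WM=−∞
i=3 t=3 v=5: → [0,9); WM=2
i=4 t=4 v=3: → [0,10); WM=2
i=5 t=6 v=9: → [0,12); WM=2
i=6 t=9 v=4: → [0,15); WM=2
i=7 t=12 v=6: → [0,18); WM=11
i=8 t=19 v=8: → [19,25); WM=11
i=9 t=0 v=4: DROP (t<11-3); WM=11
i=10 t=25 v=5: → [25,31); WM=11
i=11 t=25 v=8: → [25,31); WM=24
i=12 t=28 v=2: → [25,34); WM=24
i=13 t=10 v=3: DROP (t<24-3); WM=24
i=14 t=29 v=1: → [25,35); WM=24
i=15 t=22 v=3: → [19,35); WM=28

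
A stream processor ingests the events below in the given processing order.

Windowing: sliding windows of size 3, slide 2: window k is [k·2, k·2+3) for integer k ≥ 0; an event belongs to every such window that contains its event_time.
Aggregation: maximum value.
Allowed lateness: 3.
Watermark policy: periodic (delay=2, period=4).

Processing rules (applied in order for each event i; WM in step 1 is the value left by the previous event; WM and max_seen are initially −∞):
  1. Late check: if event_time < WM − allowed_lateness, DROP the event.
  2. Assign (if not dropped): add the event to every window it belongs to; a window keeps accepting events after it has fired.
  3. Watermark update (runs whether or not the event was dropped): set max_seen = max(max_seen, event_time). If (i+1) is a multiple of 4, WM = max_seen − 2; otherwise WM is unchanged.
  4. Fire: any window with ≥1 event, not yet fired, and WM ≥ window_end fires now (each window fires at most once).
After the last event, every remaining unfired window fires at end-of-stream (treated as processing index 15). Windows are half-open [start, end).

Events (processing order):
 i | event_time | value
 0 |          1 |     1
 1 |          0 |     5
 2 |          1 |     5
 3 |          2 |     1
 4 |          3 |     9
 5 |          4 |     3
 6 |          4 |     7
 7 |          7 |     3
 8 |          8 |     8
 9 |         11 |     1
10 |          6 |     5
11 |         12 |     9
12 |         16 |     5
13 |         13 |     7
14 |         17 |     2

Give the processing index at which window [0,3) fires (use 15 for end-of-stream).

7

i=0 t=1 v=1: → [0,3); WM=−∞
i=1 t=0 v=5: → [0,3); WM=−∞
i=2 t=1 v=5: → [0,3); WM=−∞
i=3 t=2 v=1: → [2,5),[0,3); WM=0
i=4 t=3 v=9: → [2,5); WM=0
i=5 t=4 v=3: → [4,7),[2,5); WM=0
i=6 t=4 v=7: → [4,7),[2,5); WM=0
i=7 t=7 v=3: → [6,9); WM=5; [0,3) fires=5 [2,5) fires=9
i=8 t=8 v=8: → [8,11),[6,9); WM=5
i=9 t=11 v=1: → [10,13); WM=5
i=10 t=6 v=5: → [6,9),[4,7); WM=5
i=11 t=12 v=9: → [12,15),[10,13); WM=10; [4,7) fires=7 [6,9) fires=8
i=12 t=16 v=5: → [16,19),[14,17); WM=10
i=13 t=13 v=7: → [12,15); WM=10
i=14 t=17 v=2: → [16,19); WM=10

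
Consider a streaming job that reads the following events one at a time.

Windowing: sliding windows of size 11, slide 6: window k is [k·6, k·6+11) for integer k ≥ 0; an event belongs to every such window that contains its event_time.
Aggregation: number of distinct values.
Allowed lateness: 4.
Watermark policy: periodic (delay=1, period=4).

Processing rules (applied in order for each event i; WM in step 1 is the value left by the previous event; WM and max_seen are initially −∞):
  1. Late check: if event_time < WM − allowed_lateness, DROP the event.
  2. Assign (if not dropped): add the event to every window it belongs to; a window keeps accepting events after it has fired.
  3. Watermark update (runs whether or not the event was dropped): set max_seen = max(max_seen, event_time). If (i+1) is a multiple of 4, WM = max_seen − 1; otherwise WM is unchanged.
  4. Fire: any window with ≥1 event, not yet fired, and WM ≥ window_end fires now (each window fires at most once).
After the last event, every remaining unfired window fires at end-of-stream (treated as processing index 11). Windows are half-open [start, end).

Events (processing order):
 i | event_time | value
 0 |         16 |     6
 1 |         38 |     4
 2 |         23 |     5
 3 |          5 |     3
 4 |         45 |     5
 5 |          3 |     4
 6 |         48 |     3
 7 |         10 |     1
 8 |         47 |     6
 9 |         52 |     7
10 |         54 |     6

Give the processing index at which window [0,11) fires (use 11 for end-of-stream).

3

i=0 t=16 v=6: → [12,23),[6,17); WM=−∞
i=1 t=38 v=4: → [36,47),[30,41); WM=−∞
i=2 t=23 v=5: → [18,29); WM=−∞
i=3 t=5 v=3: → [0,11); WM=37; [0,11) fires=1 [6,17) fires=1 [12,23) fires=1 [18,29) fires=1
i=4 t=45 v=5: → [42,53),[36,47); WM=37
i=5 t=3 v=4: DROP (t<37-4); WM=37
i=6 t=48 v=3: → [48,59),[42,53); WM=37
i=7 t=10 v=1: DROP (t<37-4); WM=47; [30,41) fires=1 [36,47) fires=2
i=8 t=47 v=6: → [42,53); WM=47
i=9 t=52 v=7: → [48,59),[42,53); WM=47
i=10 t=54 v=6: → [54,65),[48,59); WM=47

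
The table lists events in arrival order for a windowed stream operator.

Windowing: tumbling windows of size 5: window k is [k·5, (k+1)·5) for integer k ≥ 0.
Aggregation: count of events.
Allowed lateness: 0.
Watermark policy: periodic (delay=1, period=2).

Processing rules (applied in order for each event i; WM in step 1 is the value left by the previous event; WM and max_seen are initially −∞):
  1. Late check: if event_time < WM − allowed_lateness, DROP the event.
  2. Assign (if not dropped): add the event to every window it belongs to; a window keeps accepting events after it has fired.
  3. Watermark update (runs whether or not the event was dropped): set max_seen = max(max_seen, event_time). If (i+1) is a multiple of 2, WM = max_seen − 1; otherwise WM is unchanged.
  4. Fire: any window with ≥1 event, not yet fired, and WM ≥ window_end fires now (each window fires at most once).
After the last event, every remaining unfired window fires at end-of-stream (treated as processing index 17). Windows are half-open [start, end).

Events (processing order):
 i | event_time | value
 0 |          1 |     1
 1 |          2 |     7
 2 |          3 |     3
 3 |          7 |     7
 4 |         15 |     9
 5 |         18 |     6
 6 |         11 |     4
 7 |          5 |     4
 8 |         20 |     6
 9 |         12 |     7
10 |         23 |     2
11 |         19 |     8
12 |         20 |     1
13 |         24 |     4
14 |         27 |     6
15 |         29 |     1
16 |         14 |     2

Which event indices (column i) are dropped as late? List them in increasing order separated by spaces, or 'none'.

i=0 t=1 v=1: → [0,5); WM=−∞
i=1 t=2 v=7: → [0,5); WM=1
i=2 t=3 v=3: → [0,5); WM=1
i=3 t=7 v=7: → [5,10); WM=6; [0,5) fires=3
i=4 t=15 v=9: → [15,20); WM=6
i=5 t=18 v=6: → [15,20); WM=17; [5,10) fires=1
i=6 t=11 v=4: DROP (t<17-0); WM=17
i=7 t=5 v=4: DROP (t<17-0); WM=17
i=8 t=20 v=6: → [20,25); WM=17
i=9 t=12 v=7: DROP (t<17-0); WM=19
i=10 t=23 v=2: → [20,25); WM=19
i=11 t=19 v=8: → [15,20); WM=22; [15,20) fires=3
i=12 t=20 v=1: DROP (t<22-0); WM=22
i=13 t=24 v=4: → [20,25); WM=23
i=14 t=27 v=6: → [25,30); WM=23
i=15 t=29 v=1: → [25,30); WM=28; [20,25) fires=3
i=16 t=14 v=2: DROP (t<28-0); WM=28

6 7 9 12 16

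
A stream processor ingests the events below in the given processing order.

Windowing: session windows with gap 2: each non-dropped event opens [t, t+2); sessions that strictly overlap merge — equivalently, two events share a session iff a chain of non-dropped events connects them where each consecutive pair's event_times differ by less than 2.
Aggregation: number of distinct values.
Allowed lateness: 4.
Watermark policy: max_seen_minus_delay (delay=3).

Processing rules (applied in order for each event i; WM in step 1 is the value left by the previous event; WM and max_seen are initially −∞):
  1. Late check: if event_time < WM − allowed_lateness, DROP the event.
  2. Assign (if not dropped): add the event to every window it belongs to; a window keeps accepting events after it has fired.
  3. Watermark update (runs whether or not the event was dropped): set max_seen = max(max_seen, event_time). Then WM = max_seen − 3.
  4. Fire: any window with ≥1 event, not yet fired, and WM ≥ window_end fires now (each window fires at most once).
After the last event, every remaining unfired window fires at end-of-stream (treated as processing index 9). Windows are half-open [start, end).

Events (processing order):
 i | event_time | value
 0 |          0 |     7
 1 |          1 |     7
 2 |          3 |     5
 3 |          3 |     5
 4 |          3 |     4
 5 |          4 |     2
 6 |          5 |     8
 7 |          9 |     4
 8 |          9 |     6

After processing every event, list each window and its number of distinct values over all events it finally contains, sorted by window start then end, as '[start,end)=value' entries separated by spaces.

i=0 t=0 v=7: → [0,2); WM=-3
i=1 t=1 v=7: → [0,3); WM=-2
i=2 t=3 v=5: → [3,5); WM=0
i=3 t=3 v=5: → [3,5); WM=0
i=4 t=3 v=4: → [3,5); WM=0
i=5 t=4 v=2: → [3,6); WM=1
i=6 t=5 v=8: → [3,7); WM=2
i=7 t=9 v=4: → [9,11); WM=6
i=8 t=9 v=6: → [9,11); WM=6

[0,3)=1 [3,7)=4 [9,11)=2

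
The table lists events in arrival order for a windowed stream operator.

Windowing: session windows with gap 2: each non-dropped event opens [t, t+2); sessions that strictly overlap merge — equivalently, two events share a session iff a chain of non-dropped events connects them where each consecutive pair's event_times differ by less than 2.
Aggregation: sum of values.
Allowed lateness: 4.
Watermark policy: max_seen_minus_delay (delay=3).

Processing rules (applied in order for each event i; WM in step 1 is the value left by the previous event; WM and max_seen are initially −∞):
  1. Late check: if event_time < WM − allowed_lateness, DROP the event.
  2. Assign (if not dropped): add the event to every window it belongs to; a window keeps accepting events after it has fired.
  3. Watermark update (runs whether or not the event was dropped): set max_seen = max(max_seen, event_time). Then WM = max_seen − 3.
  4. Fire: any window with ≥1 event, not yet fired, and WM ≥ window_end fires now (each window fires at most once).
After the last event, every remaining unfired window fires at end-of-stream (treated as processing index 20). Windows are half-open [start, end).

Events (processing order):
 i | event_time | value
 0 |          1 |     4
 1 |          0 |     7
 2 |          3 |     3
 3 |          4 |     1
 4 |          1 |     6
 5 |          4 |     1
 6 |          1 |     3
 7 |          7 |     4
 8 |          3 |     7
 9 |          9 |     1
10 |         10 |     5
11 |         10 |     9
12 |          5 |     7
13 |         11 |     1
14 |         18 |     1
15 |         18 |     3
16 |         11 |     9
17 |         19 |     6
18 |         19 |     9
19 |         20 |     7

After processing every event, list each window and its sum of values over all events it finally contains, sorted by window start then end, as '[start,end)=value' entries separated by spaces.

i=0 t=1 v=4: → [1,3); WM=-2
i=1 t=0 v=7: → [0,3); WM=-2
i=2 t=3 v=3: → [3,5); WM=0
i=3 t=4 v=1: → [3,6); WM=1
i=4 t=1 v=6: → [0,3); WM=1
i=5 t=4 v=1: → [3,6); WM=1
i=6 t=1 v=3: → [0,3); WM=1
i=7 t=7 v=4: → [7,9); WM=4
i=8 t=3 v=7: → [3,6); WM=4
i=9 t=9 v=1: → [9,11); WM=6
i=10 t=10 v=5: → [9,12); WM=7
i=11 t=10 v=9: → [9,12); WM=7
i=12 t=5 v=7: → [3,7); WM=7
i=13 t=11 v=1: → [9,13); WM=8
i=14 t=18 v=1: → [18,20); WM=15
i=15 t=18 v=3: → [18,20); WM=15
i=16 t=11 v=9: → [9,13); WM=15
i=17 t=19 v=6: → [18,21); WM=16
i=18 t=19 v=9: → [18,21); WM=16
i=19 t=20 v=7: → [18,22); WM=17

[0,3)=20 [3,7)=19 [7,9)=4 [9,13)=25 [18,22)=26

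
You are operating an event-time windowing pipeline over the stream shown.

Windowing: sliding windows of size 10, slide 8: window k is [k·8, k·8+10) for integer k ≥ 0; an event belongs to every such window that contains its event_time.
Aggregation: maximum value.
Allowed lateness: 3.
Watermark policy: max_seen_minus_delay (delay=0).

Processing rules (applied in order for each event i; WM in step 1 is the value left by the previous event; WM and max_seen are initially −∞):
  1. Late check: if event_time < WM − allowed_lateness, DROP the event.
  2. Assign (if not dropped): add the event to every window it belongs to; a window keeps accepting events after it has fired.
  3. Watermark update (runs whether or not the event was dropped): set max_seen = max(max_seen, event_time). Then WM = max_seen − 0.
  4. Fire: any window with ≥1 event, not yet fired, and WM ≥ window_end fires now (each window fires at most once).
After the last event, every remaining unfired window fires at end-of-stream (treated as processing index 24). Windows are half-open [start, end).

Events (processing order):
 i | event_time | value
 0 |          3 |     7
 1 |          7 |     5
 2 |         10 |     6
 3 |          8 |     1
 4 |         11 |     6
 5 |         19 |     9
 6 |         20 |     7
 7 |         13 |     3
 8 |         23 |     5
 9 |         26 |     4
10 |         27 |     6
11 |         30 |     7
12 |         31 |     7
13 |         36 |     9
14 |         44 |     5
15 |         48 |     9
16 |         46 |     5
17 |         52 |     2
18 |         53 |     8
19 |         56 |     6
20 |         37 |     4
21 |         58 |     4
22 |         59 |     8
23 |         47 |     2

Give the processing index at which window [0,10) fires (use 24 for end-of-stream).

i=0 t=3 v=7: → [0,10); WM=3
i=1 t=7 v=5: → [0,10); WM=7
i=2 t=10 v=6: → [8,18); WM=10; [0,10) fires=7
i=3 t=8 v=1: → [8,18),[0,10); WM=10
i=4 t=11 v=6: → [8,18); WM=11
i=5 t=19 v=9: → [16,26); WM=19; [8,18) fires=6
i=6 t=20 v=7: → [16,26); WM=20
i=7 t=13 v=3: DROP (t<20-3); WM=20
i=8 t=23 v=5: → [16,26); WM=23
i=9 t=26 v=4: → [24,34); WM=26; [16,26) fires=9
i=10 t=27 v=6: → [24,34); WM=27
i=11 t=30 v=7: → [24,34); WM=30
i=12 t=31 v=7: → [24,34); WM=31
i=13 t=36 v=9: → [32,42); WM=36; [24,34) fires=7
i=14 t=44 v=5: → [40,50); WM=44; [32,42) fires=9
i=15 t=48 v=9: → [48,58),[40,50); WM=48
i=16 t=46 v=5: → [40,50); WM=48
i=17 t=52 v=2: → [48,58); WM=52; [40,50) fires=9
i=18 t=53 v=8: → [48,58); WM=53
i=19 t=56 v=6: → [56,66),[48,58); WM=56
i=20 t=37 v=4: DROP (t<56-3); WM=56
i=21 t=58 v=4: → [56,66); WM=58; [48,58) fires=9
i=22 t=59 v=8: → [56,66); WM=59
i=23 t=47 v=2: DROP (t<59-3); WM=59

2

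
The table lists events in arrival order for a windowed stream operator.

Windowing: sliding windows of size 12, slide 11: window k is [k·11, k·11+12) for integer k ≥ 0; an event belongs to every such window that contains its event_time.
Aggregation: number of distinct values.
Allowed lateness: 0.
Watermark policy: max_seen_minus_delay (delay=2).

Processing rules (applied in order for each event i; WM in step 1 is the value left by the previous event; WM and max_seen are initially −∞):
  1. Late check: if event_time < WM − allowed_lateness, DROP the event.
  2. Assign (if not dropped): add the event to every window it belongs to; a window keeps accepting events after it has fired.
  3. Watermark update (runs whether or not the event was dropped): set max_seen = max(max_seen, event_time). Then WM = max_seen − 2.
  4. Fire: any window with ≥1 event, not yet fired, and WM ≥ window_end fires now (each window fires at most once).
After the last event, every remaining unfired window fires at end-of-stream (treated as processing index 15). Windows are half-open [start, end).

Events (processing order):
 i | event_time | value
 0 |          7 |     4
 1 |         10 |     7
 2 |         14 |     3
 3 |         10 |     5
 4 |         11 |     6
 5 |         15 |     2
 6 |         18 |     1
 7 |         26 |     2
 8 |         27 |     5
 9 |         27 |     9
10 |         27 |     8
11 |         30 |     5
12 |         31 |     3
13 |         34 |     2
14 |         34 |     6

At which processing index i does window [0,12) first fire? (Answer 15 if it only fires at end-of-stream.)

2

i=0 t=7 v=4: → [0,12); WM=5
i=1 t=10 v=7: → [0,12); WM=8
i=2 t=14 v=3: → [11,23); WM=12; [0,12) fires=2
i=3 t=10 v=5: DROP (t<12-0); WM=12
i=4 t=11 v=6: DROP (t<12-0); WM=12
i=5 t=15 v=2: → [11,23); WM=13
i=6 t=18 v=1: → [11,23); WM=16
i=7 t=26 v=2: → [22,34); WM=24; [11,23) fires=3
i=8 t=27 v=5: → [22,34); WM=25
i=9 t=27 v=9: → [22,34); WM=25
i=10 t=27 v=8: → [22,34); WM=25
i=11 t=30 v=5: → [22,34); WM=28
i=12 t=31 v=3: → [22,34); WM=29
i=13 t=34 v=2: → [33,45); WM=32
i=14 t=34 v=6: → [33,45); WM=32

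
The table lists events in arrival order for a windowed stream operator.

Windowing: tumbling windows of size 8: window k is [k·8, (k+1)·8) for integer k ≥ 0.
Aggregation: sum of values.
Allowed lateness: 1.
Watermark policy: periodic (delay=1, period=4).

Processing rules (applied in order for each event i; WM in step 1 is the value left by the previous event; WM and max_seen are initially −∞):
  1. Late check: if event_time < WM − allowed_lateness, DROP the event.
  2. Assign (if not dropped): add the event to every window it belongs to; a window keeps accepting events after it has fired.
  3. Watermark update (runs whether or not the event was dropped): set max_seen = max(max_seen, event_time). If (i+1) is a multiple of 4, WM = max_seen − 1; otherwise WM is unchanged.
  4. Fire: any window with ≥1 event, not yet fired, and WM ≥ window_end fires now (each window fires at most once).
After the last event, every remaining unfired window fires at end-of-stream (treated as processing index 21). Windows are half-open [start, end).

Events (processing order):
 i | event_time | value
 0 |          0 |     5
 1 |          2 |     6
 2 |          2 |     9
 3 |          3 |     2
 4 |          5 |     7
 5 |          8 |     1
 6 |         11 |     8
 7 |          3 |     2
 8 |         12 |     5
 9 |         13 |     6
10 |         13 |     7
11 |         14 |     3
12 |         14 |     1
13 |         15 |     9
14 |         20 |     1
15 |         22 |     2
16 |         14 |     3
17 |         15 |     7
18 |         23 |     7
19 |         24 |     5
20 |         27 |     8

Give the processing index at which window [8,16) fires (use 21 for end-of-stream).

15

i=0 t=0 v=5: → [0,8); WM=−∞
i=1 t=2 v=6: → [0,8); WM=−∞
i=2 t=2 v=9: → [0,8); WM=−∞
i=3 t=3 v=2: → [0,8); WM=2
i=4 t=5 v=7: → [0,8); WM=2
i=5 t=8 v=1: → [8,16); WM=2
i=6 t=11 v=8: → [8,16); WM=2
i=7 t=3 v=2: → [0,8); WM=10; [0,8) fires=31
i=8 t=12 v=5: → [8,16); WM=10
i=9 t=13 v=6: → [8,16); WM=10
i=10 t=13 v=7: → [8,16); WM=10
i=11 t=14 v=3: → [8,16); WM=13
i=12 t=14 v=1: → [8,16); WM=13
i=13 t=15 v=9: → [8,16); WM=13
i=14 t=20 v=1: → [16,24); WM=13
i=15 t=22 v=2: → [16,24); WM=21; [8,16) fires=40
i=16 t=14 v=3: DROP (t<21-1); WM=21
i=17 t=15 v=7: DROP (t<21-1); WM=21
i=18 t=23 v=7: → [16,24); WM=21
i=19 t=24 v=5: → [24,32); WM=23
i=20 t=27 v=8: → [24,32); WM=23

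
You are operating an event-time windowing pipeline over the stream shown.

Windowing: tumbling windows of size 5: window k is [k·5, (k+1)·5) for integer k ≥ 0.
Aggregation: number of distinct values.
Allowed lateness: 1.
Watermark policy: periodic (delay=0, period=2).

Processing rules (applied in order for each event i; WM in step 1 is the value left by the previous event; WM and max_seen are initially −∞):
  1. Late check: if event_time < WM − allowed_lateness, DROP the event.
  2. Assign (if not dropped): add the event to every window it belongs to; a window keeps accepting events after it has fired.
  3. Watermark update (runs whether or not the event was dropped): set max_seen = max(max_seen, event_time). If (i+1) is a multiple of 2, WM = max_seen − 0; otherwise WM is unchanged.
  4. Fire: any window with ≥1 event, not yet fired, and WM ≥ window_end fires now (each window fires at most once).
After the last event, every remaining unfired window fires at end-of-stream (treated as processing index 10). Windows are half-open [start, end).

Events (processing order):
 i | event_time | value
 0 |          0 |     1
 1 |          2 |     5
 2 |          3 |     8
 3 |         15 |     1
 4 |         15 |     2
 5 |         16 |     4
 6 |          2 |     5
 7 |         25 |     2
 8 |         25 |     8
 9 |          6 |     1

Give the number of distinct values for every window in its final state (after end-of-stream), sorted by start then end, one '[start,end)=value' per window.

[0,5)=3 [15,20)=3 [25,30)=2

i=0 t=0 v=1: → [0,5); WM=−∞
i=1 t=2 v=5: → [0,5); WM=2
i=2 t=3 v=8: → [0,5); WM=2
i=3 t=15 v=1: → [15,20); WM=15; [0,5) fires=3
i=4 t=15 v=2: → [15,20); WM=15
i=5 t=16 v=4: → [15,20); WM=16
i=6 t=2 v=5: DROP (t<16-1); WM=16
i=7 t=25 v=2: → [25,30); WM=25; [15,20) fires=3
i=8 t=25 v=8: → [25,30); WM=25
i=9 t=6 v=1: DROP (t<25-1); WM=25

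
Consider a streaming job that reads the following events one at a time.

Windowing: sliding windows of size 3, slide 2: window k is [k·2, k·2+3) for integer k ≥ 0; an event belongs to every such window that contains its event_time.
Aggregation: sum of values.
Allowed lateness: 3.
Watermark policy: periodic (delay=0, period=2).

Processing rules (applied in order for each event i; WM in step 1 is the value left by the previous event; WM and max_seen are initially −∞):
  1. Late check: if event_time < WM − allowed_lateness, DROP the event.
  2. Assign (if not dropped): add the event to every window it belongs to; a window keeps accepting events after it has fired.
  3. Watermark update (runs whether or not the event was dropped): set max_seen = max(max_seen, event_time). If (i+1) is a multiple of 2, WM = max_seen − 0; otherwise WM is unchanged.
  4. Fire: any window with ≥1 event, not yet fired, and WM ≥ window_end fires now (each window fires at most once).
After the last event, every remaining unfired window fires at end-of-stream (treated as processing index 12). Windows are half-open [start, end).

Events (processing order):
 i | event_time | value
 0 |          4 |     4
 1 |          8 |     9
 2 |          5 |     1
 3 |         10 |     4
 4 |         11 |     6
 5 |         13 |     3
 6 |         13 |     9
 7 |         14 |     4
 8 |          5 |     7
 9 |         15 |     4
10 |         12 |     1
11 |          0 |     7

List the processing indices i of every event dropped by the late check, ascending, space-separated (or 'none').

i=0 t=4 v=4: → [4,7),[2,5); WM=−∞
i=1 t=8 v=9: → [8,11),[6,9); WM=8; [2,5) fires=4 [4,7) fires=4
i=2 t=5 v=1: → [4,7); WM=8
i=3 t=10 v=4: → [10,13),[8,11); WM=10; [6,9) fires=9
i=4 t=11 v=6: → [10,13); WM=10
i=5 t=13 v=3: → [12,15); WM=13; [8,11) fires=13 [10,13) fires=10
i=6 t=13 v=9: → [12,15); WM=13
i=7 t=14 v=4: → [14,17),[12,15); WM=14
i=8 t=5 v=7: DROP (t<14-3); WM=14
i=9 t=15 v=4: → [14,17); WM=15; [12,15) fires=16
i=10 t=12 v=1: → [12,15),[10,13); WM=15
i=11 t=0 v=7: DROP (t<15-3); WM=15

8 11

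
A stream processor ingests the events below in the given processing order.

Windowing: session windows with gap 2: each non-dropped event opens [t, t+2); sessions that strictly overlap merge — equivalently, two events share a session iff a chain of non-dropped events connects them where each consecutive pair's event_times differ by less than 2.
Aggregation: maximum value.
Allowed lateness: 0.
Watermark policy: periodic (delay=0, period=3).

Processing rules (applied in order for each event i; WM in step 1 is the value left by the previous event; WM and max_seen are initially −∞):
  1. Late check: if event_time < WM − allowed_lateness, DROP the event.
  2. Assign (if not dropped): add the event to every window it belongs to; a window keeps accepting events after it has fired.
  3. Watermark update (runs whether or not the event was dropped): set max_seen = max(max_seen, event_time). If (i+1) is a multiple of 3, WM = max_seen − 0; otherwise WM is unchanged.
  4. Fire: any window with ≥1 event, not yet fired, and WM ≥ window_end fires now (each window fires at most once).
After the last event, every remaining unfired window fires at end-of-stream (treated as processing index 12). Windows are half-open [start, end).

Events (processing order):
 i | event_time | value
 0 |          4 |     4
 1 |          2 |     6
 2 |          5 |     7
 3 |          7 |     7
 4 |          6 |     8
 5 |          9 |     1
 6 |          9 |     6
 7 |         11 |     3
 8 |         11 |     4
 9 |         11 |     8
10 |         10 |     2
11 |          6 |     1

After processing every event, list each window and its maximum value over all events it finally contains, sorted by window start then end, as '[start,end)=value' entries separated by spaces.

[2,4)=6 [4,9)=8 [9,11)=6 [11,13)=8

i=0 t=4 v=4: → [4,6); WM=−∞
i=1 t=2 v=6: → [2,4); WM=−∞
i=2 t=5 v=7: → [4,7); WM=5
i=3 t=7 v=7: → [7,9); WM=5
i=4 t=6 v=8: → [4,9); WM=5
i=5 t=9 v=1: → [9,11); WM=9
i=6 t=9 v=6: → [9,11); WM=9
i=7 t=11 v=3: → [11,13); WM=9
i=8 t=11 v=4: → [11,13); WM=11
i=9 t=11 v=8: → [11,13); WM=11
i=10 t=10 v=2: DROP (t<11-0); WM=11
i=11 t=6 v=1: DROP (t<11-0); WM=11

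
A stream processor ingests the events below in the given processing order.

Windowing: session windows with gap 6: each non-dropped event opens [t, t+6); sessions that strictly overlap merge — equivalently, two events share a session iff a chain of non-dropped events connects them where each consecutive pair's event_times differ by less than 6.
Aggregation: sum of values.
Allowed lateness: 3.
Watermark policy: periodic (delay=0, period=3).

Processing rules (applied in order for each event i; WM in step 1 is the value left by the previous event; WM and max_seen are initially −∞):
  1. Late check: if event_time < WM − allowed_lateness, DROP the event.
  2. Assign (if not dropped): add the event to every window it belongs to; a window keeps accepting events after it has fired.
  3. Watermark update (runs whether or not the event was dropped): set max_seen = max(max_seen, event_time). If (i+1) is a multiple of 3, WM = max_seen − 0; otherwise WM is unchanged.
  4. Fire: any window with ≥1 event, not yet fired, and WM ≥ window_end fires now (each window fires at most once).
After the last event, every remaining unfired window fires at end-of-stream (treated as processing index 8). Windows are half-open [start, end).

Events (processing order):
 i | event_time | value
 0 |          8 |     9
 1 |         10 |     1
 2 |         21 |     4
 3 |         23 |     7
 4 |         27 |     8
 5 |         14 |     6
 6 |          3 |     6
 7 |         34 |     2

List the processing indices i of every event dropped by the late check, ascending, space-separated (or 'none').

i=0 t=8 v=9: → [8,14); WM=−∞
i=1 t=10 v=1: → [8,16); WM=−∞
i=2 t=21 v=4: → [21,27); WM=21
i=3 t=23 v=7: → [21,29); WM=21
i=4 t=27 v=8: → [21,33); WM=21
i=5 t=14 v=6: DROP (t<21-3); WM=27
i=6 t=3 v=6: DROP (t<27-3); WM=27
i=7 t=34 v=2: → [34,40); WM=27

5 6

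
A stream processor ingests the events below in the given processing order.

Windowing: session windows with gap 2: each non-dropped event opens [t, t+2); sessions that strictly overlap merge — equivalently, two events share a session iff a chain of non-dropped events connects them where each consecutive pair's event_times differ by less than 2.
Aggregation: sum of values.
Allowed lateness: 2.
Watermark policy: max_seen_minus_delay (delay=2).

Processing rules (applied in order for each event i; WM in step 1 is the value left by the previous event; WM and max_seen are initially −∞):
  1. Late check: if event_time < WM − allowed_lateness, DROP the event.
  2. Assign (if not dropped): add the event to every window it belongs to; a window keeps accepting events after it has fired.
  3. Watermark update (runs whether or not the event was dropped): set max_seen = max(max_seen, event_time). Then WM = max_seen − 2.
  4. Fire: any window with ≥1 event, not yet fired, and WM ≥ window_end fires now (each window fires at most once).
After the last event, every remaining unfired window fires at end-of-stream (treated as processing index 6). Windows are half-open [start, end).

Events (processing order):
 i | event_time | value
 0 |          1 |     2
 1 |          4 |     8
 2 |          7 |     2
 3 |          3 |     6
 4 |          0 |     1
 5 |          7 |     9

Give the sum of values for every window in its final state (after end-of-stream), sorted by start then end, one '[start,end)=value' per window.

i=0 t=1 v=2: → [1,3); WM=-1
i=1 t=4 v=8: → [4,6); WM=2
i=2 t=7 v=2: → [7,9); WM=5
i=3 t=3 v=6: → [3,6); WM=5
i=4 t=0 v=1: DROP (t<5-2); WM=5
i=5 t=7 v=9: → [7,9); WM=5

[1,3)=2 [3,6)=14 [7,9)=11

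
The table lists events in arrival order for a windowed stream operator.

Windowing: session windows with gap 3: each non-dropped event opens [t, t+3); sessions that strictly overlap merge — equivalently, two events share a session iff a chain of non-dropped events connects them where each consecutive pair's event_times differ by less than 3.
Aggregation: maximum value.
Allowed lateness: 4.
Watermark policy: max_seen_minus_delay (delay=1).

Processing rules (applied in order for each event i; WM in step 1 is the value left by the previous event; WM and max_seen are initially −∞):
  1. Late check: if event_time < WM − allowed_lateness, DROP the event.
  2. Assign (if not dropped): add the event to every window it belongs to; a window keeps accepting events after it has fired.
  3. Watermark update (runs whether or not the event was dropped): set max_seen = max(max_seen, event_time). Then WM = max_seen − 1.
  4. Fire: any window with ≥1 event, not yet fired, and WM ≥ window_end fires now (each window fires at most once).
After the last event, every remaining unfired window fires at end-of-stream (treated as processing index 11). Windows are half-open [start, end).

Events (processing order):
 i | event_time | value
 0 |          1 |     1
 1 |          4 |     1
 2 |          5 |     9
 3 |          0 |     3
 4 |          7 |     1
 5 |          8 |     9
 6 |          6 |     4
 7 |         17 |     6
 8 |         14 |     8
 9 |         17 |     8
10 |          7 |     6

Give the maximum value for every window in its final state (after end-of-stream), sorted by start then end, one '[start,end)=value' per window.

[0,4)=3 [4,11)=9 [14,17)=8 [17,20)=8

i=0 t=1 v=1: → [1,4); WM=0
i=1 t=4 v=1: → [4,7); WM=3
i=2 t=5 v=9: → [4,8); WM=4
i=3 t=0 v=3: → [0,4); WM=4
i=4 t=7 v=1: → [4,10); WM=6
i=5 t=8 v=9: → [4,11); WM=7
i=6 t=6 v=4: → [4,11); WM=7
i=7 t=17 v=6: → [17,20); WM=16
i=8 t=14 v=8: → [14,17); WM=16
i=9 t=17 v=8: → [17,20); WM=16
i=10 t=7 v=6: DROP (t<16-4); WM=16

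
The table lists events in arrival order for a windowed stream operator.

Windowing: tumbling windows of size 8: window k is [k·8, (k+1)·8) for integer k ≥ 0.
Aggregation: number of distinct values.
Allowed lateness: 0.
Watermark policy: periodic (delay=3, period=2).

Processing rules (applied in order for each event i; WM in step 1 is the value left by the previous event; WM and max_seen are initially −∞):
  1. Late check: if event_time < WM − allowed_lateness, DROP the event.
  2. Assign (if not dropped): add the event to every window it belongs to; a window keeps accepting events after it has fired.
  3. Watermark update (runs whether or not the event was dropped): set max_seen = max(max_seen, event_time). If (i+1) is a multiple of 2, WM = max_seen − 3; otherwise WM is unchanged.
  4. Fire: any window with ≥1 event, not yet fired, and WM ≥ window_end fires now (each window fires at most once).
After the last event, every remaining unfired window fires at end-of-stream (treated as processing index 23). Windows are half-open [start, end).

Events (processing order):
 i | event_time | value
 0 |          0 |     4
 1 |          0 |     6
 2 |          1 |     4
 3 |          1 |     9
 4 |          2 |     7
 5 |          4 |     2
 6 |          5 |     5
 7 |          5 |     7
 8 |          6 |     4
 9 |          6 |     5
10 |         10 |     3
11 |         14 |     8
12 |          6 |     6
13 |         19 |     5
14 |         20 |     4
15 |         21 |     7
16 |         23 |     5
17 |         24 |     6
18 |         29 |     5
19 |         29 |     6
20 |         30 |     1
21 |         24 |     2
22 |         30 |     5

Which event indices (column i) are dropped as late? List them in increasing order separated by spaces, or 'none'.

i=0 t=0 v=4: → [0,8); WM=−∞
i=1 t=0 v=6: → [0,8); WM=-3
i=2 t=1 v=4: → [0,8); WM=-3
i=3 t=1 v=9: → [0,8); WM=-2
i=4 t=2 v=7: → [0,8); WM=-2
i=5 t=4 v=2: → [0,8); WM=1
i=6 t=5 v=5: → [0,8); WM=1
i=7 t=5 v=7: → [0,8); WM=2
i=8 t=6 v=4: → [0,8); WM=2
i=9 t=6 v=5: → [0,8); WM=3
i=10 t=10 v=3: → [8,16); WM=3
i=11 t=14 v=8: → [8,16); WM=11; [0,8) fires=6
i=12 t=6 v=6: DROP (t<11-0); WM=11
i=13 t=19 v=5: → [16,24); WM=16; [8,16) fires=2
i=14 t=20 v=4: → [16,24); WM=16
i=15 t=21 v=7: → [16,24); WM=18
i=16 t=23 v=5: → [16,24); WM=18
i=17 t=24 v=6: → [24,32); WM=21
i=18 t=29 v=5: → [24,32); WM=21
i=19 t=29 v=6: → [24,32); WM=26; [16,24) fires=3
i=20 t=30 v=1: → [24,32); WM=26
i=21 t=24 v=2: DROP (t<26-0); WM=27
i=22 t=30 v=5: → [24,32); WM=27

12 21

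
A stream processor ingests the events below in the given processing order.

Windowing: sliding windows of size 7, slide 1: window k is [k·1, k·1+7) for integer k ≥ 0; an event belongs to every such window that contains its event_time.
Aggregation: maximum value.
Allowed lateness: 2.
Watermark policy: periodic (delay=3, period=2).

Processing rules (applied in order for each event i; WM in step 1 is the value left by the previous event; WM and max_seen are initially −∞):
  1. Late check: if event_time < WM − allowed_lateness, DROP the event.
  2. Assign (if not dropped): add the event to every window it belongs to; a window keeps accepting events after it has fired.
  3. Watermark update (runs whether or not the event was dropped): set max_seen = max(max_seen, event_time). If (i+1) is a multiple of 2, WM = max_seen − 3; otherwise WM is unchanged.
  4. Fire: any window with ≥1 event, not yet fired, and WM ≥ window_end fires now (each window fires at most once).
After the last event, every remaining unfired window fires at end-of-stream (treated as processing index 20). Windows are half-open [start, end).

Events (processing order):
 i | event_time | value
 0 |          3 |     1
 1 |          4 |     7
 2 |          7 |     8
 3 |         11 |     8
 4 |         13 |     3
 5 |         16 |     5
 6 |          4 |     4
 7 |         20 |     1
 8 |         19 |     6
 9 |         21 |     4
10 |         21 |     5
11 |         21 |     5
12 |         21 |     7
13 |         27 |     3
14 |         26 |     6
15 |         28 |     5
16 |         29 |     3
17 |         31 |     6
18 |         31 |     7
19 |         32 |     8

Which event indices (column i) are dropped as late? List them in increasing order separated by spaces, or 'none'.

6

i=0 t=3 v=1: → [3,10),[2,9),[1,8),[0,7); WM=−∞
i=1 t=4 v=7: → [4,11),[3,10),[2,9),[1,8),[0,7); WM=1
i=2 t=7 v=8: → [7,14),[6,13),[5,12),[4,11),[3,10),[2,9),[1,8); WM=1
i=3 t=11 v=8: → [11,18),[10,17),[9,16),[8,15),[7,14),[6,13),[5,12); WM=8; [0,7) fires=7 [1,8) fires=8
i=4 t=13 v=3: → [13,20),[12,19),[11,18),[10,17),[9,16),[8,15),[7,14); WM=8
i=5 t=16 v=5: → [16,23),[15,22),[14,21),[13,20),[12,19),[11,18),[10,17); WM=13; [2,9) fires=8 [3,10) fires=8 [4,11) fires=8 [5,12) fires=8 [6,13) fires=8
i=6 t=4 v=4: DROP (t<13-2); WM=13
i=7 t=20 v=1: → [20,27),[19,26),[18,25),[17,24),[16,23),[15,22),[14,21); WM=17; [7,14) fires=8 [8,15) fires=8 [9,16) fires=8 [10,17) fires=8
i=8 t=19 v=6: → [19,26),[18,25),[17,24),[16,23),[15,22),[14,21),[13,20); WM=17
i=9 t=21 v=4: → [21,28),[20,27),[19,26),[18,25),[17,24),[16,23),[15,22); WM=18; [11,18) fires=8
i=10 t=21 v=5: → [21,28),[20,27),[19,26),[18,25),[17,24),[16,23),[15,22); WM=18
i=11 t=21 v=5: → [21,28),[20,27),[19,26),[18,25),[17,24),[16,23),[15,22); WM=18
i=12 t=21 v=7: → [21,28),[20,27),[19,26),[18,25),[17,24),[16,23),[15,22); WM=18
i=13 t=27 v=3: → [27,34),[26,33),[25,32),[24,31),[23,30),[22,29),[21,28); WM=24; [12,19) fires=5 [13,20) fires=6 [14,21) fires=6 [15,22) fires=7 [16,23) fires=7 [17,24) fires=7
i=14 t=26 v=6: → [26,33),[25,32),[24,31),[23,30),[22,29),[21,28),[20,27); WM=24
i=15 t=28 v=5: → [28,35),[27,34),[26,33),[25,32),[24,31),[23,30),[22,29); WM=25; [18,25) fires=7
i=16 t=29 v=3: → [29,36),[28,35),[27,34),[26,33),[25,32),[24,31),[23,30); WM=25
i=17 t=31 v=6: → [31,38),[30,37),[29,36),[28,35),[27,34),[26,33),[25,32); WM=28; [19,26) fires=7 [20,27) fires=7 [21,28) fires=7
i=18 t=31 v=7: → [31,38),[30,37),[29,36),[28,35),[27,34),[26,33),[25,32); WM=28
i=19 t=32 v=8: → [32,39),[31,38),[30,37),[29,36),[28,35),[27,34),[26,33); WM=29; [22,29) fires=6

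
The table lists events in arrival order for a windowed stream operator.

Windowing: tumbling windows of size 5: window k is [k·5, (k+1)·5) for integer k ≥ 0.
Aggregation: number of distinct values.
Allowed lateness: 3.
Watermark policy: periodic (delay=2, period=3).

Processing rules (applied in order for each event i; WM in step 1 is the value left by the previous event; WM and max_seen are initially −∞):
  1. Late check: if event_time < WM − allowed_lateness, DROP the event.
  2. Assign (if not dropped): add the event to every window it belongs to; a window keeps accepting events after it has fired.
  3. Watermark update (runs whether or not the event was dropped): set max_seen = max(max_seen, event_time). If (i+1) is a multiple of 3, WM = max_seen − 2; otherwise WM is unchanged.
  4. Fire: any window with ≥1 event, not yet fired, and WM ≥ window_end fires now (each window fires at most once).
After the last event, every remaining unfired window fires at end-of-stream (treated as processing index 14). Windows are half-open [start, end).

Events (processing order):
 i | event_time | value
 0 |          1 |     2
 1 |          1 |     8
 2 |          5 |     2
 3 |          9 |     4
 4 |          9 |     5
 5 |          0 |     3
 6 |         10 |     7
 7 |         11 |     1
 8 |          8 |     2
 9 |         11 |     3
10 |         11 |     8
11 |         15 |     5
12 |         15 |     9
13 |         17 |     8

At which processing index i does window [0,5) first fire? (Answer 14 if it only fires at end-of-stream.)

i=0 t=1 v=2: → [0,5); WM=−∞
i=1 t=1 v=8: → [0,5); WM=−∞
i=2 t=5 v=2: → [5,10); WM=3
i=3 t=9 v=4: → [5,10); WM=3
i=4 t=9 v=5: → [5,10); WM=3
i=5 t=0 v=3: → [0,5); WM=7; [0,5) fires=3
i=6 t=10 v=7: → [10,15); WM=7
i=7 t=11 v=1: → [10,15); WM=7
i=8 t=8 v=2: → [5,10); WM=9
i=9 t=11 v=3: → [10,15); WM=9
i=10 t=11 v=8: → [10,15); WM=9
i=11 t=15 v=5: → [15,20); WM=13; [5,10) fires=3
i=12 t=15 v=9: → [15,20); WM=13
i=13 t=17 v=8: → [15,20); WM=13

5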